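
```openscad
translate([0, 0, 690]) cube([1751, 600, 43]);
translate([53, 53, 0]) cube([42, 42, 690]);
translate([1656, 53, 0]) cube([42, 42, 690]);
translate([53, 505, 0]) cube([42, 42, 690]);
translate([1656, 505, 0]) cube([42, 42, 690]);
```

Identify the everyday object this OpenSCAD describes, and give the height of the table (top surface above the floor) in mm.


A table. The table height is 733 mm.

A 1751×600×43 slab sits at z = 690 on four 42 mm square posts — a table. The top surface is at 690 + 43 = 733 mm.


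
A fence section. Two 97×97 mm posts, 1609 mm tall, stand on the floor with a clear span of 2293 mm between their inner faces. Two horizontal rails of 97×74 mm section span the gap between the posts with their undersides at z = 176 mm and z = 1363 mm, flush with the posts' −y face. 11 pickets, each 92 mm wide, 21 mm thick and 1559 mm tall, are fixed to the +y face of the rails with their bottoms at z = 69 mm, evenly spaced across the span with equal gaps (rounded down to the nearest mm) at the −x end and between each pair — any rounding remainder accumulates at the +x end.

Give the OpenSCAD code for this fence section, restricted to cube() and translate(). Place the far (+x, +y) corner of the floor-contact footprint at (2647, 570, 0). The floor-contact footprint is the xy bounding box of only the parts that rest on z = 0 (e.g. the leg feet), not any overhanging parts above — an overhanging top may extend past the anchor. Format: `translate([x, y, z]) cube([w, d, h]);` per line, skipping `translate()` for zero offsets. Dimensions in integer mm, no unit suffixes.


translate([160, 473, 0]) cube([97, 97, 1609]);
translate([2550, 473, 0]) cube([97, 97, 1609]);
translate([257, 473, 176]) cube([2293, 97, 74]);
translate([257, 473, 1363]) cube([2293, 97, 74]);
translate([363, 570, 69]) cube([92, 21, 1559]);
translate([561, 570, 69]) cube([92, 21, 1559]);
translate([759, 570, 69]) cube([92, 21, 1559]);
translate([957, 570, 69]) cube([92, 21, 1559]);
translate([1155, 570, 69]) cube([92, 21, 1559]);
translate([1353, 570, 69]) cube([92, 21, 1559]);
translate([1551, 570, 69]) cube([92, 21, 1559]);
translate([1749, 570, 69]) cube([92, 21, 1559]);
translate([1947, 570, 69]) cube([92, 21, 1559]);
translate([2145, 570, 69]) cube([92, 21, 1559]);
translate([2343, 570, 69]) cube([92, 21, 1559]);


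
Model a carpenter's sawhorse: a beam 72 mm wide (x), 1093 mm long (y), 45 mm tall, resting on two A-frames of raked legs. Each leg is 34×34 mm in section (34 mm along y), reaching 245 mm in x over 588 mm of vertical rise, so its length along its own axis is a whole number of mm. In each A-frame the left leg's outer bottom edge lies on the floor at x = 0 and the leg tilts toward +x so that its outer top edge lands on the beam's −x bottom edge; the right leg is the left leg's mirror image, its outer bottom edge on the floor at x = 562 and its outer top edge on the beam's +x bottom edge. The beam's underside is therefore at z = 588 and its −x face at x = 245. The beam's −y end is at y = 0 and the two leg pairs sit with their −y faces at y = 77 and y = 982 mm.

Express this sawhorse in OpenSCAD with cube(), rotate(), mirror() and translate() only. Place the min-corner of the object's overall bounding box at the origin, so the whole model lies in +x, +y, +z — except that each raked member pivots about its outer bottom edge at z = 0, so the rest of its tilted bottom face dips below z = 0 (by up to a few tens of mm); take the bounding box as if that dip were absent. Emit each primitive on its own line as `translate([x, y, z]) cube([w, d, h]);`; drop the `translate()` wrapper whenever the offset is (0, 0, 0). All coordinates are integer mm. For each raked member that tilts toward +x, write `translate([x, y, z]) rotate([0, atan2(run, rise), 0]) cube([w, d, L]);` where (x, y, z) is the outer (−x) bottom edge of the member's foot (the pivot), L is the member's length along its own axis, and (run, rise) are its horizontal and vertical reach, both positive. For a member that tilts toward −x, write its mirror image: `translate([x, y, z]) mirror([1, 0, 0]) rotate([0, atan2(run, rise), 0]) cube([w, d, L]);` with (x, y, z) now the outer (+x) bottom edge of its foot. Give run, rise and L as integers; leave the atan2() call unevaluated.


translate([245, 0, 588]) cube([72, 1093, 45]);
translate([0, 77, 0]) rotate([0, atan2(245, 588), 0]) cube([34, 34, 637]);
translate([562, 77, 0]) mirror([1, 0, 0]) rotate([0, atan2(245, 588), 0]) cube([34, 34, 637]);
translate([0, 982, 0]) rotate([0, atan2(245, 588), 0]) cube([34, 34, 637]);
translate([562, 982, 0]) mirror([1, 0, 0]) rotate([0, atan2(245, 588), 0]) cube([34, 34, 637]);


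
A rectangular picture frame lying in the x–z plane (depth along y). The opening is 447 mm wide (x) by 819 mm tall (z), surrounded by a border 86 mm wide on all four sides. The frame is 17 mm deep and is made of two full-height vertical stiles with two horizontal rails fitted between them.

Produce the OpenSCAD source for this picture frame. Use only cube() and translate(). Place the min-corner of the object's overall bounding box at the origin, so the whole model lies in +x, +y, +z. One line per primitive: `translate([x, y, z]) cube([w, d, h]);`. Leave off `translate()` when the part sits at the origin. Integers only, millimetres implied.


cube([86, 17, 991]);
translate([533, 0, 0]) cube([86, 17, 991]);
translate([86, 0, 0]) cube([447, 17, 86]);
translate([86, 0, 905]) cube([447, 17, 86]);


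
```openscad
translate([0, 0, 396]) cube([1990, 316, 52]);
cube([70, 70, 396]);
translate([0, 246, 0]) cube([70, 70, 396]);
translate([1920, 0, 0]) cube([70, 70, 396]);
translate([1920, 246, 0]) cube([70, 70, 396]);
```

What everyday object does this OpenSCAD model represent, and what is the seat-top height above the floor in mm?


A bench. The seat-top height is 448 mm.

A long slab on four corner posts — a bench. The slab sits at z = 396 with thickness 52, so the top is 396 + 52 = 448 mm.


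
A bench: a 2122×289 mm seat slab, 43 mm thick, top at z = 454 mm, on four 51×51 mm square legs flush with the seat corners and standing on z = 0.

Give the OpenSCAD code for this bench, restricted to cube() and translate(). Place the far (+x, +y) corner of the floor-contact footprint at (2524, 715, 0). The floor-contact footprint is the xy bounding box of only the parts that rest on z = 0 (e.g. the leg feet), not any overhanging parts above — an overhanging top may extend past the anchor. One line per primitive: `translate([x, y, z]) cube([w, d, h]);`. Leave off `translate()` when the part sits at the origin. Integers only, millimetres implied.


translate([402, 426, 411]) cube([2122, 289, 43]);
translate([402, 426, 0]) cube([51, 51, 411]);
translate([402, 664, 0]) cube([51, 51, 411]);
translate([2473, 426, 0]) cube([51, 51, 411]);
translate([2473, 664, 0]) cube([51, 51, 411]);


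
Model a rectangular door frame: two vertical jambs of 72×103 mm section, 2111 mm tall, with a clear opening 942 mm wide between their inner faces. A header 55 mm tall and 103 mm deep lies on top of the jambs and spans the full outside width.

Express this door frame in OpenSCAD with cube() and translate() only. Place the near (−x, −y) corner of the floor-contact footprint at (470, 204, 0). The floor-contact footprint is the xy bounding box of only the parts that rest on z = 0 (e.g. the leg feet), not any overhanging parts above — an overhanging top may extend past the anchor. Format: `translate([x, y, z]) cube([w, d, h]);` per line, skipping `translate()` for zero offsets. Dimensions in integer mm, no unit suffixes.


translate([470, 204, 0]) cube([72, 103, 2111]);
translate([1484, 204, 0]) cube([72, 103, 2111]);
translate([470, 204, 2111]) cube([1086, 103, 55]);


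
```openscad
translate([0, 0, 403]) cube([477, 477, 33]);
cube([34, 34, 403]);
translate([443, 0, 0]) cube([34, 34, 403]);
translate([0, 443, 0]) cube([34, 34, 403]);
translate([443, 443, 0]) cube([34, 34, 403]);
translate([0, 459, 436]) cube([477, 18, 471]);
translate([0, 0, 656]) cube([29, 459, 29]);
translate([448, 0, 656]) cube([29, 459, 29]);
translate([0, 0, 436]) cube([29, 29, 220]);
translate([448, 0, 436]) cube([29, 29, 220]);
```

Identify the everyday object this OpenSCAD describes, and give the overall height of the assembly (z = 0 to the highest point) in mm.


A chair. The overall height is 907 mm.

A slab on four corner posts with a tall panel at the back — a chair. The seat slab sits at z = 403 with thickness 33, and the 471 mm backrest starts at the seat top, so the overall height is 403 + 33 + 471 = 907 mm.


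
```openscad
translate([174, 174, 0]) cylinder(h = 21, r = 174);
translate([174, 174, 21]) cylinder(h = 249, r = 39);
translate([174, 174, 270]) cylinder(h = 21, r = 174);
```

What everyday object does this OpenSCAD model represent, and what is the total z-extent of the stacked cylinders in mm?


A spool. The overall height is 291 mm.

Three coaxial cylinders, large–small–large — a spool. Two 21 mm flanges and a 249 mm core give 21 + 249 + 21 = 291 mm.


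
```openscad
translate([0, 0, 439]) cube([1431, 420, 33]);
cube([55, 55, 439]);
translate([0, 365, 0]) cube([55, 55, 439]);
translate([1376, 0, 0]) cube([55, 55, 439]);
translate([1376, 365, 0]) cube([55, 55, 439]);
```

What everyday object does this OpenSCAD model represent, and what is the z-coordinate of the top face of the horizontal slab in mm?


A bench. The seat-top height is 472 mm.

A long slab on four corner posts — a bench. The slab sits at z = 439 with thickness 33, so the top is 439 + 33 = 472 mm.


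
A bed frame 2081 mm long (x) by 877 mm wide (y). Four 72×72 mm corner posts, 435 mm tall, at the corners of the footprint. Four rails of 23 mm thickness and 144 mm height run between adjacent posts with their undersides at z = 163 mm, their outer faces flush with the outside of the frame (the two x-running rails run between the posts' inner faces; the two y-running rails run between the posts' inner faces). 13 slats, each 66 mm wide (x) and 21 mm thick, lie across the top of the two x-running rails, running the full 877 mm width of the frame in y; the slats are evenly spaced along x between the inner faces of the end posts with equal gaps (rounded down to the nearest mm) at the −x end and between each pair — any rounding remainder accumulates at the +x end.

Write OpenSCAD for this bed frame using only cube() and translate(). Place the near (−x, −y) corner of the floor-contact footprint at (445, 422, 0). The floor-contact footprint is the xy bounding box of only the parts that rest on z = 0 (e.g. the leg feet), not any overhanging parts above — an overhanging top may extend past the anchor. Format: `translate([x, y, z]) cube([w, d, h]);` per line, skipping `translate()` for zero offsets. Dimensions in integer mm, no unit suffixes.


translate([445, 422, 0]) cube([72, 72, 435]);
translate([445, 1227, 0]) cube([72, 72, 435]);
translate([2454, 422, 0]) cube([72, 72, 435]);
translate([2454, 1227, 0]) cube([72, 72, 435]);
translate([517, 422, 163]) cube([1937, 23, 144]);
translate([517, 1276, 163]) cube([1937, 23, 144]);
translate([445, 494, 163]) cube([23, 733, 144]);
translate([2503, 494, 163]) cube([23, 733, 144]);
translate([594, 422, 307]) cube([66, 877, 21]);
translate([737, 422, 307]) cube([66, 877, 21]);
translate([880, 422, 307]) cube([66, 877, 21]);
translate([1023, 422, 307]) cube([66, 877, 21]);
translate([1166, 422, 307]) cube([66, 877, 21]);
translate([1309, 422, 307]) cube([66, 877, 21]);
translate([1452, 422, 307]) cube([66, 877, 21]);
translate([1595, 422, 307]) cube([66, 877, 21]);
translate([1738, 422, 307]) cube([66, 877, 21]);
translate([1881, 422, 307]) cube([66, 877, 21]);
translate([2024, 422, 307]) cube([66, 877, 21]);
translate([2167, 422, 307]) cube([66, 877, 21]);
translate([2310, 422, 307]) cube([66, 877, 21]);


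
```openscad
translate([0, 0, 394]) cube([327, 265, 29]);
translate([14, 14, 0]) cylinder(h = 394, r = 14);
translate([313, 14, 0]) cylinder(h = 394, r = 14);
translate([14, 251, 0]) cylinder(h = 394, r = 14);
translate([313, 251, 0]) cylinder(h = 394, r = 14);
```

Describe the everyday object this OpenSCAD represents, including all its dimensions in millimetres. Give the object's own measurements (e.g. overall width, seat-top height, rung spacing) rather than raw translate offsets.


A simple wooden stool: a rectangular seat 327 mm (x) by 265 mm (y), 29 mm thick, top face at z = 423 mm, on four round legs, each 28 mm in diameter. The legs rest on z = 0, each leg's axis is inset half a diameter from the nearest pair of seat edges (so the leg's bounding box is flush with the corner).


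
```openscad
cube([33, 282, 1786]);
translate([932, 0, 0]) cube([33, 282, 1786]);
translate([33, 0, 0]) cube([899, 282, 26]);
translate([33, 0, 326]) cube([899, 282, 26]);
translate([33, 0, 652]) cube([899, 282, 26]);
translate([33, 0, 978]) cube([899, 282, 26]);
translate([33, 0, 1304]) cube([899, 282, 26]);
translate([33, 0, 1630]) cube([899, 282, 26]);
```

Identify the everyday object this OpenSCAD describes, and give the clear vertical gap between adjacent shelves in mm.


A bookshelf. The clear shelf gap is 300 mm.

Two tall side panels with 6 horizontal boards between them — a bookshelf. The first two shelf undersides are at z = 0 and z = 326; with shelf thickness 26, the clear gap is 326 − 0 − 26 = 300 mm.


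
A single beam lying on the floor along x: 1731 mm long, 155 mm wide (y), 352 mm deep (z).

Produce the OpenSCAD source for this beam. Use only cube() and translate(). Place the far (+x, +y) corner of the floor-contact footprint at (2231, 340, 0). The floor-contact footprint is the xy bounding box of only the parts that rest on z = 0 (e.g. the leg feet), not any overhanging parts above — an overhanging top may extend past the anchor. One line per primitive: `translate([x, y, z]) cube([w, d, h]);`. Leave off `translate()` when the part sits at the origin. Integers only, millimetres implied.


translate([500, 185, 0]) cube([1731, 155, 352]);


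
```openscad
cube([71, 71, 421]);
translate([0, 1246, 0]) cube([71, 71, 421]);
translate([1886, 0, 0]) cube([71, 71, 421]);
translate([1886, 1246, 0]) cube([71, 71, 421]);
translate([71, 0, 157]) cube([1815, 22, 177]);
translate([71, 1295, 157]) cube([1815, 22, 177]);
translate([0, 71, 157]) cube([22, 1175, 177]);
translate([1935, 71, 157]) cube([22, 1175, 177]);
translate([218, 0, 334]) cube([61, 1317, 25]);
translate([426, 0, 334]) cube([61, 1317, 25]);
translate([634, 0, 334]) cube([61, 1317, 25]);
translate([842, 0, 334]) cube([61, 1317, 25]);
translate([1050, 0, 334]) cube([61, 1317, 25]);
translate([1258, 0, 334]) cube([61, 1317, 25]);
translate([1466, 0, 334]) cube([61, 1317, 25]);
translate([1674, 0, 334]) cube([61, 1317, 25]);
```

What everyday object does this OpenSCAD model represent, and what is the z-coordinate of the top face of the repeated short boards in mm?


A bed frame. The slat-top height is 359 mm.

Four posts, four rails, and a row of slats — a bed frame. Slats sit on the rails at z = 157 + 177 = 334; with slat thickness 25, the top is 359 mm.


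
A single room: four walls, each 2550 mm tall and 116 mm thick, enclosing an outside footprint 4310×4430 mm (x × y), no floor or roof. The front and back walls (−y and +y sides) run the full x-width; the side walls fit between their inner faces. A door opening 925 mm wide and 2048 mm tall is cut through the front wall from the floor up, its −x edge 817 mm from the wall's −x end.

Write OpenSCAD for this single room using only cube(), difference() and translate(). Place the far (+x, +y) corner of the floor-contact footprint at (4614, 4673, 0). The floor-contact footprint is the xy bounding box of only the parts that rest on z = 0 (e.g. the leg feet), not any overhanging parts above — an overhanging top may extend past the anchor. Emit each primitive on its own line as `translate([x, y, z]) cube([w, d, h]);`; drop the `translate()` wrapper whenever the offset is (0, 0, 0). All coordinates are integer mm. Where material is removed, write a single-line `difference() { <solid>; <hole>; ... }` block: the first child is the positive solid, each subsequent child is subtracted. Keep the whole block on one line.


difference() { translate([304, 243, 0]) cube([4310, 116, 2550]); translate([1121, 243, 0]) cube([925, 116, 2048]); }
translate([304, 4557, 0]) cube([4310, 116, 2550]);
translate([304, 359, 0]) cube([116, 4198, 2550]);
translate([4498, 359, 0]) cube([116, 4198, 2550]);


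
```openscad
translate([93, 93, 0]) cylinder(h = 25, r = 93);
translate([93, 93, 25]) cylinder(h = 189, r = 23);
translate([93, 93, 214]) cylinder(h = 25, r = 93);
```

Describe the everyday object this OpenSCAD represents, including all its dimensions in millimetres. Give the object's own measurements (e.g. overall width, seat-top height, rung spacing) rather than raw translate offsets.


A spool: two coaxial disc flanges of radius 93 mm and thickness 25 mm, joined by a core cylinder of radius 23 mm and height 189 mm. The lower flange rests on z = 0 and the three cylinders share a vertical axis.


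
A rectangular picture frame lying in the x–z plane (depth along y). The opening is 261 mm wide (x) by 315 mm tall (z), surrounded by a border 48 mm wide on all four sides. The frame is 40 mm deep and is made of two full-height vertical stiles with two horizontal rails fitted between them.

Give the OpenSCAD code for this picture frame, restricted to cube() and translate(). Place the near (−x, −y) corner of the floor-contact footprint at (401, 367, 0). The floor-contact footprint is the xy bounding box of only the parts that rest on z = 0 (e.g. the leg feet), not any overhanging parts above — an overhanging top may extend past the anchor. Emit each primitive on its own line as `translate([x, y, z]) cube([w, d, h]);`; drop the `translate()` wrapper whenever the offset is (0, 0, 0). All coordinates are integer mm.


translate([401, 367, 0]) cube([48, 40, 411]);
translate([710, 367, 0]) cube([48, 40, 411]);
translate([449, 367, 0]) cube([261, 40, 48]);
translate([449, 367, 363]) cube([261, 40, 48]);


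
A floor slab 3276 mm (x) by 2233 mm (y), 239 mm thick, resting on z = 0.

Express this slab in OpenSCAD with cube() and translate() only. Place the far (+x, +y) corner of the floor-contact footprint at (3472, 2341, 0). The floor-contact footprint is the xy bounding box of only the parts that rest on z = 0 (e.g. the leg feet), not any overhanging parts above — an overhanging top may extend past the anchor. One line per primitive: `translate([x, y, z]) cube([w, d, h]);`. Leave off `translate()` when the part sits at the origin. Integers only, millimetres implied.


translate([196, 108, 0]) cube([3276, 2233, 239]);


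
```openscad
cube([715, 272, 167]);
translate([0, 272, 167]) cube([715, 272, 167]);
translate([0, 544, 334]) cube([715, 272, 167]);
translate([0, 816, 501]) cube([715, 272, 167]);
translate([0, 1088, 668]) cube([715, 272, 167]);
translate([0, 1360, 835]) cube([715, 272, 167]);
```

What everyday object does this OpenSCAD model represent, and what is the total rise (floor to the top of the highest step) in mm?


A staircase. The total rise is 1002 mm.

6 identical blocks, each offset up and back from the previous — a staircase. Each step is 167 mm tall and there are 6 of them, so the total rise is 6 × 167 = 1002 mm.


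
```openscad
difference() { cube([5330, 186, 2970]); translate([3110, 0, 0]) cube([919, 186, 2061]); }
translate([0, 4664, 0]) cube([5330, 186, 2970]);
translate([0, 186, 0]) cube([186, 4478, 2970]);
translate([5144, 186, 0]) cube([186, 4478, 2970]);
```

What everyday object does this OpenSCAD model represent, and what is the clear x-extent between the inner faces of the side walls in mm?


A single room. The interior width is 4958 mm.

Four walls enclosing a rectangle with a door in the front wall — a room. Outside width 5330 minus two 186 mm walls gives 4958 mm.


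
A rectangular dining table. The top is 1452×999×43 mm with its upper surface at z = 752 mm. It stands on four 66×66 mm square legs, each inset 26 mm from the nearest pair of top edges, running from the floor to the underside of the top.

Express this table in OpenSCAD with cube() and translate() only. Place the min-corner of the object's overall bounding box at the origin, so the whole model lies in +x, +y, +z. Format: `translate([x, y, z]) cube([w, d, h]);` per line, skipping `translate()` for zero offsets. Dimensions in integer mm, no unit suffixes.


translate([0, 0, 709]) cube([1452, 999, 43]);
translate([26, 26, 0]) cube([66, 66, 709]);
translate([1360, 26, 0]) cube([66, 66, 709]);
translate([26, 907, 0]) cube([66, 66, 709]);
translate([1360, 907, 0]) cube([66, 66, 709]);


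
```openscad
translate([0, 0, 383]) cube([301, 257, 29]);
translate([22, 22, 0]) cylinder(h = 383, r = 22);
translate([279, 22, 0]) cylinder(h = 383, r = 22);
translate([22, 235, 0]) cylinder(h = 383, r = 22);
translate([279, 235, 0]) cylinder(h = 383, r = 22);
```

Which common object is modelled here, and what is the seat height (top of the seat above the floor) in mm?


A stool. The seat height is 412 mm.

A 301×257×29 slab at z = 383 on four corner cylinders — a stool. The seat top is 383 + 29 = 412 mm.


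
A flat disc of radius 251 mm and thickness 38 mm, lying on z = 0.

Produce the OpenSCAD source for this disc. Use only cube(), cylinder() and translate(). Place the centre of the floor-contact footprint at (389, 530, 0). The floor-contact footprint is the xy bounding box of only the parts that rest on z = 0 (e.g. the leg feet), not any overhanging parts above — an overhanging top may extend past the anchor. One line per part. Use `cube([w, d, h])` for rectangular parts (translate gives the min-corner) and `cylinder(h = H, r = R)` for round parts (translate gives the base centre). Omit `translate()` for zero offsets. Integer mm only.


translate([389, 530, 0]) cylinder(h = 38, r = 251);


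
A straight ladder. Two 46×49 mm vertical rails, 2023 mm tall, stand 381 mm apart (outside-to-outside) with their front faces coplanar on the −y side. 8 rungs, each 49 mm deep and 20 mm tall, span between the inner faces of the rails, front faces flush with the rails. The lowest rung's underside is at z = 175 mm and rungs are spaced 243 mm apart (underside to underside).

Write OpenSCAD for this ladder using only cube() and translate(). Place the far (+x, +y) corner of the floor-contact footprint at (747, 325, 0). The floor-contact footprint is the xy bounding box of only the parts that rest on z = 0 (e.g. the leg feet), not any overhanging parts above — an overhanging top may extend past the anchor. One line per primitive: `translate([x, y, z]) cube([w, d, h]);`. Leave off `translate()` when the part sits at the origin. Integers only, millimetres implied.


translate([366, 276, 0]) cube([46, 49, 2023]);
translate([701, 276, 0]) cube([46, 49, 2023]);
translate([412, 276, 175]) cube([289, 49, 20]);
translate([412, 276, 418]) cube([289, 49, 20]);
translate([412, 276, 661]) cube([289, 49, 20]);
translate([412, 276, 904]) cube([289, 49, 20]);
translate([412, 276, 1147]) cube([289, 49, 20]);
translate([412, 276, 1390]) cube([289, 49, 20]);
translate([412, 276, 1633]) cube([289, 49, 20]);
translate([412, 276, 1876]) cube([289, 49, 20]);


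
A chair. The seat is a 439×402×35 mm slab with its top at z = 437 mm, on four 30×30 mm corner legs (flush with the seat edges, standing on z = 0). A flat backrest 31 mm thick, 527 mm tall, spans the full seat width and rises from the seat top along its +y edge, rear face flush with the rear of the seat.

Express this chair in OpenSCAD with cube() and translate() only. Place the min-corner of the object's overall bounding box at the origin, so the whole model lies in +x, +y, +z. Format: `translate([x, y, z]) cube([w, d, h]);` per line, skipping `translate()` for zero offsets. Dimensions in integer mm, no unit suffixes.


translate([0, 0, 402]) cube([439, 402, 35]);
cube([30, 30, 402]);
translate([409, 0, 0]) cube([30, 30, 402]);
translate([0, 372, 0]) cube([30, 30, 402]);
translate([409, 372, 0]) cube([30, 30, 402]);
translate([0, 371, 437]) cube([439, 31, 527]);


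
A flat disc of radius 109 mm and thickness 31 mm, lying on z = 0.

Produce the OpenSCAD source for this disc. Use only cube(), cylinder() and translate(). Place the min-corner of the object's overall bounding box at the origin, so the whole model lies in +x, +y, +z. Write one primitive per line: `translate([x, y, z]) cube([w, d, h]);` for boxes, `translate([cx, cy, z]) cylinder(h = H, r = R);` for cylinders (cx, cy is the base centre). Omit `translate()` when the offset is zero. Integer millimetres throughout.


translate([109, 109, 0]) cylinder(h = 31, r = 109);


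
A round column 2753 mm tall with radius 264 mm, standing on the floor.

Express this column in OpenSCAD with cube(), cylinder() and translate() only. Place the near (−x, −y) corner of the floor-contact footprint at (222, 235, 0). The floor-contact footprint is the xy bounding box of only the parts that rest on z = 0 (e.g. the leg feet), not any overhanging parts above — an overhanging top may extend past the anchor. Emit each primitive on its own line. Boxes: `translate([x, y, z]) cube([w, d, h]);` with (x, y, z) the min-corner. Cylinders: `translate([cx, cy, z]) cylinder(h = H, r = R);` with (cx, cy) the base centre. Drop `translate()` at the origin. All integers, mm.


translate([486, 499, 0]) cylinder(h = 2753, r = 264);


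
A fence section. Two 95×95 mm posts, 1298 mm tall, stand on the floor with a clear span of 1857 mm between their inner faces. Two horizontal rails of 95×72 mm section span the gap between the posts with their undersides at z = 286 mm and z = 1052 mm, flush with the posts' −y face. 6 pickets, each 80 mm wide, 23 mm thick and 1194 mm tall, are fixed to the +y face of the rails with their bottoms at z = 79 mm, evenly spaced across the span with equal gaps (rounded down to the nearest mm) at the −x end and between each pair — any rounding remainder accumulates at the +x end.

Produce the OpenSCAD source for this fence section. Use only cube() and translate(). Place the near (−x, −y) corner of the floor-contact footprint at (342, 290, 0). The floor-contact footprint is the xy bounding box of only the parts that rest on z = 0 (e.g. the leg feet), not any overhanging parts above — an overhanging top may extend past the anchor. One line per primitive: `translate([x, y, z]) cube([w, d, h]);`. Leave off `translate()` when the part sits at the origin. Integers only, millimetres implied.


translate([342, 290, 0]) cube([95, 95, 1298]);
translate([2294, 290, 0]) cube([95, 95, 1298]);
translate([437, 290, 286]) cube([1857, 95, 72]);
translate([437, 290, 1052]) cube([1857, 95, 72]);
translate([633, 385, 79]) cube([80, 23, 1194]);
translate([909, 385, 79]) cube([80, 23, 1194]);
translate([1185, 385, 79]) cube([80, 23, 1194]);
translate([1461, 385, 79]) cube([80, 23, 1194]);
translate([1737, 385, 79]) cube([80, 23, 1194]);
translate([2013, 385, 79]) cube([80, 23, 1194]);


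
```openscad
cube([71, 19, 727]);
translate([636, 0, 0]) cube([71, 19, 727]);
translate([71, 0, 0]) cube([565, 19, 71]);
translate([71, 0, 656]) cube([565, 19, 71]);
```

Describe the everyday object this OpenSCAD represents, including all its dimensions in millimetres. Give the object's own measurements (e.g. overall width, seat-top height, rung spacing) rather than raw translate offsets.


A rectangular picture frame lying in the x–z plane (depth along y). The opening is 565 mm wide (x) by 585 mm tall (z), surrounded by a border 71 mm wide on all four sides. The frame is 19 mm deep and is made of two full-height vertical stiles with two horizontal rails fitted between them.


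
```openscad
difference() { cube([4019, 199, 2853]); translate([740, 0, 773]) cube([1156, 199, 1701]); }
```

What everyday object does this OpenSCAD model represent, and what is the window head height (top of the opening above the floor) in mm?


A wall with a window opening. The window head height is 2474 mm.

A wall with a rectangular opening subtracted — a window. Sill at z = 773, opening 1701 mm tall, so the head is at 773 + 1701 = 2474 mm.


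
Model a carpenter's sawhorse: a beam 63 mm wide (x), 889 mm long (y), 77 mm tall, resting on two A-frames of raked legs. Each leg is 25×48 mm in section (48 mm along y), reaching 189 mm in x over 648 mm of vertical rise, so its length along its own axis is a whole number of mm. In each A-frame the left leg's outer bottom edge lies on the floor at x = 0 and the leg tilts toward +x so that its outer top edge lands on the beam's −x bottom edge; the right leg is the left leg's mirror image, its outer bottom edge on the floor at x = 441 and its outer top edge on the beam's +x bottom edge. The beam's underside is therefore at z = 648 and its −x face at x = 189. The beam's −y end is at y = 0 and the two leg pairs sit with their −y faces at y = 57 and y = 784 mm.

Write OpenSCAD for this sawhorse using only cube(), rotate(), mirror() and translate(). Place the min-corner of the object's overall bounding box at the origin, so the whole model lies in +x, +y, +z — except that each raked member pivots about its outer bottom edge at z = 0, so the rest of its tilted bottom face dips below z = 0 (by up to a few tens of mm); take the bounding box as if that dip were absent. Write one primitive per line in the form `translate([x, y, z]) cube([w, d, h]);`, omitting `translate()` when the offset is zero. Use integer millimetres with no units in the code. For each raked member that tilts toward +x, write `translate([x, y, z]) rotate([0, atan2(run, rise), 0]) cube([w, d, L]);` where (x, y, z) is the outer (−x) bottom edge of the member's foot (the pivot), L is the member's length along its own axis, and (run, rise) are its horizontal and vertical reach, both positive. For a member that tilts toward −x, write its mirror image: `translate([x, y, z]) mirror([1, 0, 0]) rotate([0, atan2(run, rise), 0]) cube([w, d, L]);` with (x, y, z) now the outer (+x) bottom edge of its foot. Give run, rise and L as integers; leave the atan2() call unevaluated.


// leg length = √(189² + 648²) = 675
// right-leg outer foot x = 2·189 + 63 = 441
// beam min-corner = (189, 0, 648)
translate([189, 0, 648]) cube([63, 889, 77]);
translate([0, 57, 0]) rotate([0, atan2(189, 648), 0]) cube([25, 48, 675]);
translate([441, 57, 0]) mirror([1, 0, 0]) rotate([0, atan2(189, 648), 0]) cube([25, 48, 675]);
translate([0, 784, 0]) rotate([0, atan2(189, 648), 0]) cube([25, 48, 675]);
translate([441, 784, 0]) mirror([1, 0, 0]) rotate([0, atan2(189, 648), 0]) cube([25, 48, 675]);


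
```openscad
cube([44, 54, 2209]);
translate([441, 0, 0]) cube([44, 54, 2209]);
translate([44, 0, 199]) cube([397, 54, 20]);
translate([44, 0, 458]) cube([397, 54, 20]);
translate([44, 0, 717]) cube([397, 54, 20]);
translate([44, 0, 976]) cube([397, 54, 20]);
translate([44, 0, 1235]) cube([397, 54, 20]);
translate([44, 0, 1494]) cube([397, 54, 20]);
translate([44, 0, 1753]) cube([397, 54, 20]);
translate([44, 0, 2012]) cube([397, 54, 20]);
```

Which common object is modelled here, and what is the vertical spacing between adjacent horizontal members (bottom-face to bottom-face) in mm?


A ladder. The rung spacing is 259 mm.

Two tall 44×54 posts with 8 short bars between them — a ladder. Adjacent rungs sit at z = 199 and z = 458, so the spacing is 458 − 199 = 259 mm.


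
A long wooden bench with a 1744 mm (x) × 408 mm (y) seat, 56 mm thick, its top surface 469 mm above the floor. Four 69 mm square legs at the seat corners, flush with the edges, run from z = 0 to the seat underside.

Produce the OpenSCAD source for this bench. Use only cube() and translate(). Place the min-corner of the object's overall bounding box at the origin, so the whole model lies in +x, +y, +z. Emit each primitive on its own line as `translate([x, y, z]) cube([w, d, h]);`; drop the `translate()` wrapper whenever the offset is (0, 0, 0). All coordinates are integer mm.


translate([0, 0, 413]) cube([1744, 408, 56]);
cube([69, 69, 413]);
translate([0, 339, 0]) cube([69, 69, 413]);
translate([1675, 0, 0]) cube([69, 69, 413]);
translate([1675, 339, 0]) cube([69, 69, 413]);


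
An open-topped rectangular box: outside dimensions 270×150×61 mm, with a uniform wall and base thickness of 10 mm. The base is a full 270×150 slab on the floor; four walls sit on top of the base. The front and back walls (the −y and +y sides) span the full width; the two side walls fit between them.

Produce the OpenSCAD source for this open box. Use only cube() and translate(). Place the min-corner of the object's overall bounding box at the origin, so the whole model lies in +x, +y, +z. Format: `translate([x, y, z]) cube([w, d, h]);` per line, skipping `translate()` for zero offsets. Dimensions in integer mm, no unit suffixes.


cube([270, 150, 10]);
translate([0, 0, 10]) cube([270, 10, 51]);
translate([0, 140, 10]) cube([270, 10, 51]);
translate([0, 10, 10]) cube([10, 130, 51]);
translate([260, 10, 10]) cube([10, 130, 51]);


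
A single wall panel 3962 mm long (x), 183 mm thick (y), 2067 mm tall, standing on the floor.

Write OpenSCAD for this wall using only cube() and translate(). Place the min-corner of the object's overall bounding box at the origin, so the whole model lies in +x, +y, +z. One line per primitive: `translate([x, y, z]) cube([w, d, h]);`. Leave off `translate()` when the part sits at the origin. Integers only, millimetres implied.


cube([3962, 183, 2067]);


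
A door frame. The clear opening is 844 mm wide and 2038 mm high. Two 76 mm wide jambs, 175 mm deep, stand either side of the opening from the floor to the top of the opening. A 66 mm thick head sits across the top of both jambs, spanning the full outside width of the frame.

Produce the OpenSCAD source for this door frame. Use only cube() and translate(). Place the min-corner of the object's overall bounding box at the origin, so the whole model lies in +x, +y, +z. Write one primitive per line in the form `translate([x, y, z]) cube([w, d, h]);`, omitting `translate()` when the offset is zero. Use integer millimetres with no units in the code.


cube([76, 175, 2038]);
translate([920, 0, 0]) cube([76, 175, 2038]);
translate([0, 0, 2038]) cube([996, 175, 66]);


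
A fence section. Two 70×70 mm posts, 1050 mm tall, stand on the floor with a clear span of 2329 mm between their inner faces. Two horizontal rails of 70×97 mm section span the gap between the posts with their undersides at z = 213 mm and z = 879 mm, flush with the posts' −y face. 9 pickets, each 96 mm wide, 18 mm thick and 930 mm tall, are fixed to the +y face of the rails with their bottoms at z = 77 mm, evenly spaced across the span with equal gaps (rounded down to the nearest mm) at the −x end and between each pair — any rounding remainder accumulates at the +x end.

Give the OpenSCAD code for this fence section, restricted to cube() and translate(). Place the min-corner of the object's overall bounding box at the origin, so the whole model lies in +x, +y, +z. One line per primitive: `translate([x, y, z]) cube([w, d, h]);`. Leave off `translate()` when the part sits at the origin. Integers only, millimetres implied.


cube([70, 70, 1050]);
translate([2399, 0, 0]) cube([70, 70, 1050]);
translate([70, 0, 213]) cube([2329, 70, 97]);
translate([70, 0, 879]) cube([2329, 70, 97]);
translate([216, 70, 77]) cube([96, 18, 930]);
translate([458, 70, 77]) cube([96, 18, 930]);
translate([700, 70, 77]) cube([96, 18, 930]);
translate([942, 70, 77]) cube([96, 18, 930]);
translate([1184, 70, 77]) cube([96, 18, 930]);
translate([1426, 70, 77]) cube([96, 18, 930]);
translate([1668, 70, 77]) cube([96, 18, 930]);
translate([1910, 70, 77]) cube([96, 18, 930]);
translate([2152, 70, 77]) cube([96, 18, 930]);


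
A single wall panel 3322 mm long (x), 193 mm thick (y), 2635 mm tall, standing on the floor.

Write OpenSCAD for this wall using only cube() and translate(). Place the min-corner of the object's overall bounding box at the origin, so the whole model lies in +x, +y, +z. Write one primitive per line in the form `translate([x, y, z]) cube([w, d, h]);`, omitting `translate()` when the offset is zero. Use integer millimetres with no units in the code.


cube([3322, 193, 2635]);


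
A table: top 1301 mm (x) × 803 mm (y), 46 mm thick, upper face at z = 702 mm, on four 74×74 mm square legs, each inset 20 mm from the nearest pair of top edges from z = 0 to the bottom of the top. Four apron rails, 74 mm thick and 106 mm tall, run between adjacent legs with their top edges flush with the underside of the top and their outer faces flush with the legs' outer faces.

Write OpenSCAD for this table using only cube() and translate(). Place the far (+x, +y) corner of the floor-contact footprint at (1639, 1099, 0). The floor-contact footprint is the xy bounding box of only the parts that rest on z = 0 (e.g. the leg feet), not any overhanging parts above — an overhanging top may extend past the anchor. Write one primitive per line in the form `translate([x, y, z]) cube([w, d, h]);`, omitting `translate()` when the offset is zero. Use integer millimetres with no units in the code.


translate([358, 316, 656]) cube([1301, 803, 46]);
translate([378, 336, 0]) cube([74, 74, 656]);
translate([1565, 336, 0]) cube([74, 74, 656]);
translate([378, 1025, 0]) cube([74, 74, 656]);
translate([1565, 1025, 0]) cube([74, 74, 656]);
translate([452, 336, 550]) cube([1113, 74, 106]);
translate([452, 1025, 550]) cube([1113, 74, 106]);
translate([378, 410, 550]) cube([74, 615, 106]);
translate([1565, 410, 550]) cube([74, 615, 106]);


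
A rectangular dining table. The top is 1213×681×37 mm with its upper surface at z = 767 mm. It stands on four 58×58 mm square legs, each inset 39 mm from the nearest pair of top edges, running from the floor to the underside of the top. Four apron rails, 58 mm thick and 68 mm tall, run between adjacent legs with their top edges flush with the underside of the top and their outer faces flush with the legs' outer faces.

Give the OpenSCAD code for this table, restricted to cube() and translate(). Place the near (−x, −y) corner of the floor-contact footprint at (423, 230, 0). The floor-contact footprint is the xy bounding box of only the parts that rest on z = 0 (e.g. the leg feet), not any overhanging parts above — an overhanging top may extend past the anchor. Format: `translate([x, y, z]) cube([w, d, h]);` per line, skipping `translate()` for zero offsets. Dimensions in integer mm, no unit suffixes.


// leg_h = 767 - 37 = 730
// apron z = 730 - 68 = 662
translate([384, 191, 730]) cube([1213, 681, 37]);
translate([423, 230, 0]) cube([58, 58, 730]);
translate([1500, 230, 0]) cube([58, 58, 730]);
translate([423, 775, 0]) cube([58, 58, 730]);
translate([1500, 775, 0]) cube([58, 58, 730]);
translate([481, 230, 662]) cube([1019, 58, 68]);
translate([481, 775, 662]) cube([1019, 58, 68]);
translate([423, 288, 662]) cube([58, 487, 68]);
translate([1500, 288, 662]) cube([58, 487, 68]);


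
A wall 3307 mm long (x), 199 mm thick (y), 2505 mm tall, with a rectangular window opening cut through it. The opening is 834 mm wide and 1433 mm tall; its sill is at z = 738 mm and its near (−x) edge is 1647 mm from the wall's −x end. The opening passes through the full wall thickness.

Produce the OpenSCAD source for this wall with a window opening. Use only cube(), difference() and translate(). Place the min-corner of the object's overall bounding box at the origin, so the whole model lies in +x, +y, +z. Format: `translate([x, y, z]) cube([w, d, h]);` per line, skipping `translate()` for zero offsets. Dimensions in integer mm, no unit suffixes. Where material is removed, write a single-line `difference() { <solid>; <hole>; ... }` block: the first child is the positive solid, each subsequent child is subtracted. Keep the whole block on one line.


difference() { cube([3307, 199, 2505]); translate([1647, 0, 738]) cube([834, 199, 1433]); }


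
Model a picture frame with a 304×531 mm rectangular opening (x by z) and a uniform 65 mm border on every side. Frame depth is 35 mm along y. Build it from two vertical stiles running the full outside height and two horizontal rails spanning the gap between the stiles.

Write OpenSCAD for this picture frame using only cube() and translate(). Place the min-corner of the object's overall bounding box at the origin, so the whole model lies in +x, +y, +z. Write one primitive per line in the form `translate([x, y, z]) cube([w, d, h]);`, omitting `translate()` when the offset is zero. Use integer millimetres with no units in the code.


cube([65, 35, 661]);
translate([369, 0, 0]) cube([65, 35, 661]);
translate([65, 0, 0]) cube([304, 35, 65]);
translate([65, 0, 596]) cube([304, 35, 65]);
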